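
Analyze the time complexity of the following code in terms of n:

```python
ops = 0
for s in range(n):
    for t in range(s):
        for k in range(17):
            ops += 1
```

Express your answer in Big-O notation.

Each loop level contributes: n × n × 1. Multiplying the contributions gives O(n^2).

Answer: O(n^2)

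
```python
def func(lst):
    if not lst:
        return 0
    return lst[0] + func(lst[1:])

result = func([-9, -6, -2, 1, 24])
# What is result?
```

(-9) + (-6) + (-2) + 1 + 24 + 0 = 8

Answer: 8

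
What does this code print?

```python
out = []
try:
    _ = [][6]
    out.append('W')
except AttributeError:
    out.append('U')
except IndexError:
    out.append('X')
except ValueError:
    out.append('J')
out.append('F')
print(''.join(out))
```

Execution trace: 'X' (except IndexError) → 'F' (after the try/except). Output: XF

Answer: XF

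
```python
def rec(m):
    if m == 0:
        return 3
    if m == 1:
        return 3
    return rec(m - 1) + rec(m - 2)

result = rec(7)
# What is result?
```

Build up from base cases: rec(0)=3, rec(1)=3, rec(2)=6, rec(3)=9, rec(4)=15, rec(5)=24, rec(6)=39, ..., rec(7)=63

Answer: 63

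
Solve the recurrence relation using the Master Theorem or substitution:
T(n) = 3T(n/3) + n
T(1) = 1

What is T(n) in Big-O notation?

By Master Theorem: a=3, b=3, f(n)=n. Since log_3(3) = 1 and f(n) = Θ(n^1), Case 2 applies. T(n) = O(n log n).

Answer: O(n log n)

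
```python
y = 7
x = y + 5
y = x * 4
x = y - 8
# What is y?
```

Trace:
`y = 7` → y = 7
`x = y + 5` → x = 12
`y = x * 4` → y = 48
`x = y - 8` → x = 40
So y = 48

Answer: 48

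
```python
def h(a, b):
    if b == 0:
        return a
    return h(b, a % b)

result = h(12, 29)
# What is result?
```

h(12, 29) -> h(29, 12) -> h(12, 5) -> h(5, 2) -> h(2, 1) -> h(1, 0) -> 1

Answer: 1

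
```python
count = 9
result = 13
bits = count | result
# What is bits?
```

Trace:
`count = 9` → count = 9
`result = 13` → result = 13
`bits = count | result` → bits = 13
So bits = 13

Answer: 13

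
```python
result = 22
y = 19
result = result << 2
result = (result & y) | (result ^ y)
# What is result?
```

Trace:
`result = 22` → result = 22
`y = 19` → y = 19
`result = result << 2` → result = 88
`result = (result & y) | (result ^ y)` → result = 91
So result = 91

Answer: 91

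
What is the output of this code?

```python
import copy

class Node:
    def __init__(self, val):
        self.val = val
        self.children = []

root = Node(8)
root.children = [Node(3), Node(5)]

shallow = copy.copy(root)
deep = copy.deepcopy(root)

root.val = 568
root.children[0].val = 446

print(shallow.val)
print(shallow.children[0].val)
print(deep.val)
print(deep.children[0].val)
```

Key concept: deep copy with custom objects.
Step by step:
`root = Node(8)` → root = Node(val=8, children=[])
`root.children = [Node(3), Node(5)]` → root = Node(val=8, children=[Node(val=3, children=[]), Node(val=5, children=[])])
`shallow = copy.copy(root)` → shallow = Node(val=8, children=[Node(val=3, children=[]), Node(val=5, children=[])])
`deep = copy.deepcopy(root)` → deep = Node(val=8, children=[Node(val=3, children=[]), Node(val=5, children=[])])
`root.val = 568` → root = Node(val=568, children=[Node(val=3, children=[]), Node(val=5, children=[])])
`root.children[0].val = 446` → root = Node(val=568, children=[Node(val=446, children=[]), Node(val=5, children=[])]); shallow = Node(val=8, children=[Node(val=446, children=[]), Node(val=5, children=[])])
`print(shallow.val)` → prints 8
`print(shallow.children[0].val)` → prints 446
`print(deep.val)` → prints 8
`print(deep.children[0].val)` → prints 3

Answer:
8
446
8
3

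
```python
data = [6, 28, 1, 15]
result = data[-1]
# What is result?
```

Trace:
`data = [6, 28, 1, 15]` → data = [6, 28, 1, 15]
`result = data[-1]` → result = 15
So result = 15

Answer: 15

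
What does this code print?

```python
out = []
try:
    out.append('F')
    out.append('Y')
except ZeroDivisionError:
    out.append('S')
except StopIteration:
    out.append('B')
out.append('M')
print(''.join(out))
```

Execution trace: 'F' (try body) → 'Y' (try body, no exception) → 'M' (after the try/except). Output: FYM

Answer: FYM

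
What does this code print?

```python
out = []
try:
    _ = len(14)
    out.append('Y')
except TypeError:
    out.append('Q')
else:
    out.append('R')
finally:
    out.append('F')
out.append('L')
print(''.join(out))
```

Execution trace: 'Q' (except TypeError) → 'F' (finally) → 'L' (after the try/except). Output: QFL

Answer: QFL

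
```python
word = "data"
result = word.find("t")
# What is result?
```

Trace:
`word = "data"` → word = 'data'
`result = word.find("t")` → result = 2
So result = 2

Answer: 2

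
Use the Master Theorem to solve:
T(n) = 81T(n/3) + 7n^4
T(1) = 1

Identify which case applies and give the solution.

a=81, b=3, f(n)=7n^4. log_3(81) = 4. Since c=4 = 4, Case 2 applies: T(n) = Θ(n^log_b(a) · log n) = O(n^4 log n).

Answer: O(n^4 log n) - Case 2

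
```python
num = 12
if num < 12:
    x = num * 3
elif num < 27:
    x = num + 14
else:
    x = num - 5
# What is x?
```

Trace:
`num = 12` → num = 12
`if num < 12: ...` → num < 12 is False, num < 27 is True → x = 26
So x = 26

Answer: 26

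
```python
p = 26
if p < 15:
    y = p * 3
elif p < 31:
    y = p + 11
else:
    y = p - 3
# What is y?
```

Trace:
`p = 26` → p = 26
`if p < 15: ...` → p < 15 is False, p < 31 is True → y = 37
So y = 37

Answer: 37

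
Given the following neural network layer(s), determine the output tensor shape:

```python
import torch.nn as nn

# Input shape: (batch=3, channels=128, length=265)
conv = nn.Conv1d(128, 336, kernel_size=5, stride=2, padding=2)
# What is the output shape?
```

Input: (3, 128, 265) -> Output: (3, 336, 133)

Answer: (3, 336, 133)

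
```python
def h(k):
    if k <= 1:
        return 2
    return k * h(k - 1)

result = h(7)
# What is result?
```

h(7) = 7 * 6 * 5 * 4 * 3 * 2 * 2 = 10080

Answer: 10080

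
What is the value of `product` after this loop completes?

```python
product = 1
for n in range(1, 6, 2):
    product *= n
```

Product of 1, 3, 5, ... up to 5
`product` takes the values: 1 → 3 → 15

Answer: 15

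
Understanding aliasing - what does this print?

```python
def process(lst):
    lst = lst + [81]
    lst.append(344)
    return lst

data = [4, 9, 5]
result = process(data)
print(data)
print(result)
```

Key concept: rebinding parameter vs mutation.
Step by step:
`data = [4, 9, 5]` → data = [4, 9, 5]
`result = process(data)` → result = [4, 9, 5, 81, 344]
`print(data)` → prints [4, 9, 5]
`print(result)` → prints [4, 9, 5, 81, 344]

Answer:
[4, 9, 5]
[4, 9, 5, 81, 344]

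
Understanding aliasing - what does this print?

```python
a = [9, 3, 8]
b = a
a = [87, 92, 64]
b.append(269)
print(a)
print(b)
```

Key concept: rebinding vs mutation: a is rebound to a new list, b still points at the original.
Step by step:
`a = [9, 3, 8]` → a = [9, 3, 8]
`b = a` → b = [9, 3, 8] (same object as a)
`a = [87, 92, 64]` → a = [87, 92, 64]
`b.append(269)` → b = [9, 3, 8, 269]
`print(a)` → prints [87, 92, 64]
`print(b)` → prints [9, 3, 8, 269]

Answer:
[87, 92, 64]
[9, 3, 8, 269]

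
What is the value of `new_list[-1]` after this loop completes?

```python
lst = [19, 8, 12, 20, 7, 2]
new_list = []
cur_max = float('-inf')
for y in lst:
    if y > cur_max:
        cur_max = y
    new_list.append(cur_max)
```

Running max ends at 20
`new_list` takes the values: [] → [19] → [19, 19] → [19, 19, 19] → [19, 19, 19, 20] → [19, 19, 19, 20, 20] → [19, 19, 19, 20, 20, 20]
So `new_list[-1]` = 20

Answer: 20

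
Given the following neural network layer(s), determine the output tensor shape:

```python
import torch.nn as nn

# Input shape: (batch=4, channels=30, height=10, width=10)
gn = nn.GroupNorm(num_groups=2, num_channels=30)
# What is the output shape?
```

Input: (4, 30, 10, 10) -> Output: (4, 30, 10, 10)

Answer: (4, 30, 10, 10)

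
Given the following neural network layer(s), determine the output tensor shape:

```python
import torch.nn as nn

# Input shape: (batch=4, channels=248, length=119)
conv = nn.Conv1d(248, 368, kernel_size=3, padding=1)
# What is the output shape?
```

Input: (4, 248, 119) -> Output: (4, 368, 119)

Answer: (4, 368, 119)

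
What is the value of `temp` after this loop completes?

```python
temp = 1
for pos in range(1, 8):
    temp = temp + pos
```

Start at 1, add 1 through 7
`temp` takes the values: 1 → 2 → 4 → 7 → 11 → 16 → 22 → 29

Answer: 29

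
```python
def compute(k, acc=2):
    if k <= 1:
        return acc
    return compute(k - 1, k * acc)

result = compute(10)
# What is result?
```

Accumulator trace (n, acc): (10, 2) -> (9, 20) -> (8, 180) -> (7, 1440) -> (6, 10080) -> (5, 60480) -> (4, 302400) -> (3, 1209600) -> (2, 3628800) -> (1, 7257600) -> return 7257600

Answer: 7257600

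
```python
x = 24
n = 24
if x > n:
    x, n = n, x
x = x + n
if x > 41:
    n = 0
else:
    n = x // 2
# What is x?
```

Trace:
`x = 24` → x = 24
`n = 24` → n = 24
`if x > n: ...` → x > n is False → no variable changes
`x = x + n` → x = 48
`if x > 41: ...` → x > 41 is True → n = 0
So x = 48

Answer: 48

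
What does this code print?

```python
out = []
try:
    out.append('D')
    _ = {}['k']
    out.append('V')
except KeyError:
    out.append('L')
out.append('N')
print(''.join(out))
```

Execution trace: 'D' (try body) → 'L' (except KeyError) → 'N' (after the try/except). Output: DLN

Answer: DLN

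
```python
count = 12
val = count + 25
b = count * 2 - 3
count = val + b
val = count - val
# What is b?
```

Trace:
`count = 12` → count = 12
`val = count + 25` → val = 37
`b = count * 2 - 3` → b = 21
`count = val + b` → count = 58
`val = count - val` → val = 21
So b = 21

Answer: 21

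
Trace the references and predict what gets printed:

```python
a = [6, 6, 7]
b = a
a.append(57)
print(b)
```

Key concept: basic list aliasing.
Step by step:
`a = [6, 6, 7]` → a = [6, 6, 7]
`b = a` → b = [6, 6, 7] (same object as a)
`a.append(57)` → a = [6, 6, 7, 57] (same object as b); b = [6, 6, 7, 57] (same object as a)
`print(b)` → prints [6, 6, 7, 57]

Answer: [6, 6, 7, 57]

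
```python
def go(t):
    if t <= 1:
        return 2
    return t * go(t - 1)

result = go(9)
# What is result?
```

go(9) = 9 * 8 * 7 * 6 * 5 * 4 * 3 * 2 * 2 = 725760

Answer: 725760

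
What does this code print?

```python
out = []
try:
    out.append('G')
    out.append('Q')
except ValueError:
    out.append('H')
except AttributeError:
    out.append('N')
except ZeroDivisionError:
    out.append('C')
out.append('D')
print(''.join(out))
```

Execution trace: 'G' (try body) → 'Q' (try body, no exception) → 'D' (after the try/except). Output: GQD

Answer: GQD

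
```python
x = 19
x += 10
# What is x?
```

Trace:
`x = 19` → x = 19
`x += 10` → x = 29
So x = 29

Answer: 29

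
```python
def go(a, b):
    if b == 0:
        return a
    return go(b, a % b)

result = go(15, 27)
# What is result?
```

go(15, 27) -> go(27, 15) -> go(15, 12) -> go(12, 3) -> go(3, 0) -> 3

Answer: 3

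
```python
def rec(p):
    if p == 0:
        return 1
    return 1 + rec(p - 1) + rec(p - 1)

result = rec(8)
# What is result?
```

rec(p) = 1 + 2·rec(p-1), rec(0)=1. Closed form: (1+1)·2^8 - 1 = 511.

Answer: 511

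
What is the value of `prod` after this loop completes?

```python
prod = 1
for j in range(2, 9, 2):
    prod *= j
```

Product of even numbers 2 to 8
`prod` takes the values: 1 → 2 → 8 → 48 → 384

Answer: 384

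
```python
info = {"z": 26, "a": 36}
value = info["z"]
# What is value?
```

Trace:
`info = {"z": 26, "a": 36}` → info = {'z': 26, 'a': 36}
`value = info["z"]` → value = 26
So value = 26

Answer: 26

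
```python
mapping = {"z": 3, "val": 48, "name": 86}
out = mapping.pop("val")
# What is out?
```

Trace:
`mapping = {"z": 3, "val": 48, "name": 86}` → mapping = {'z': 3, 'val': 48, 'name': 86}
`out = mapping.pop("val")` → mapping = {'z': 3, 'name': 86}; out = 48
So out = 48

Answer: 48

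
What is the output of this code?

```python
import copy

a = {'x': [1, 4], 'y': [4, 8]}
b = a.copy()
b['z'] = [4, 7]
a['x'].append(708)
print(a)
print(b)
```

Key concept: shallow copy of dict with mutable values.
Step by step:
`a = {'x': [1, 4], 'y': [4, 8]}` → a = {'x': [1, 4], 'y': [4, 8]}
`b = a.copy()` → b = {'x': [1, 4], 'y': [4, 8]}
`b['z'] = [4, 7]` → b = {'x': [1, 4], 'y': [4, 8], 'z': [4, 7]}
`a['x'].append(708)` → a = {'x': [1, 4, 708], 'y': [4, 8]}; b = {'x': [1, 4, 708], 'y': [4, 8], 'z': [4, 7]}
`print(a)` → prints {'x': [1, 4, 708], 'y': [4, 8]}
`print(b)` → prints {'x': [1, 4, 708], 'y': [4, 8], 'z': [4, 7]}

Answer:
{'x': [1, 4, 708], 'y': [4, 8]}
{'x': [1, 4, 708], 'y': [4, 8], 'z': [4, 7]}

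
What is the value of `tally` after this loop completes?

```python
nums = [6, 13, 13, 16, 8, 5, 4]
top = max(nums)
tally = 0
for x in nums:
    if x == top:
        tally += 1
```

Count of max value 16 in [6, 13, 13, 16, 8, 5, 4]
`tally` takes the values: 0 → 1

Answer: 1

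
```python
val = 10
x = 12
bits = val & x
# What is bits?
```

Trace:
`val = 10` → val = 10
`x = 12` → x = 12
`bits = val & x` → bits = 8
So bits = 8

Answer: 8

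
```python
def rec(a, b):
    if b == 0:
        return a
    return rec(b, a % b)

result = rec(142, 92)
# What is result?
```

rec(142, 92) -> rec(92, 50) -> rec(50, 42) -> rec(42, 8) -> rec(8, 2) -> rec(2, 0) -> 2

Answer: 2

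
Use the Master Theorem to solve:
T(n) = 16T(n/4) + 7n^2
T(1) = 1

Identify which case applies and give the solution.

a=16, b=4, f(n)=7n^2. log_4(16) = 2. Since c=2 = 2, Case 2 applies: T(n) = Θ(n^log_b(a) · log n) = O(n^2 log n).

Answer: O(n^2 log n) - Case 2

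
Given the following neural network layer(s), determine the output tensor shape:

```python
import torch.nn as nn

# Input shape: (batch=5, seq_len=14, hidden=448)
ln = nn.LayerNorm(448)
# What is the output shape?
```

Input: (5, 14, 448) -> Output: (5, 14, 448)

Answer: (5, 14, 448)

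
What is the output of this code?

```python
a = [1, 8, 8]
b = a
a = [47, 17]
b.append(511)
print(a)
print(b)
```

Key concept: rebinding vs mutation: a is rebound to a new list, b still points at the original.
Step by step:
`a = [1, 8, 8]` → a = [1, 8, 8]
`b = a` → b = [1, 8, 8] (same object as a)
`a = [47, 17]` → a = [47, 17]
`b.append(511)` → b = [1, 8, 8, 511]
`print(a)` → prints [47, 17]
`print(b)` → prints [1, 8, 8, 511]

Answer:
[47, 17]
[1, 8, 8, 511]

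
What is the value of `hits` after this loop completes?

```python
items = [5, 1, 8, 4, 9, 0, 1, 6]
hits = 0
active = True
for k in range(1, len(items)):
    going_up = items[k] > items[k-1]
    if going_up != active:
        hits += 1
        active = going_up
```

Count direction changes in [5, 1, 8, 4, 9, 0, 1, 6]
`hits` takes the values: 0 → 1 → 2 → 3 → 4 → 5 → 6

Answer: 6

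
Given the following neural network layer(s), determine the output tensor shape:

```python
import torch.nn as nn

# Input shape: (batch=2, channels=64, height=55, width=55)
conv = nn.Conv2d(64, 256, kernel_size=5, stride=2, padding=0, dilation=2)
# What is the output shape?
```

Input: (2, 64, 55, 55) -> Output: (2, 256, 24, 24)

Answer: (2, 256, 24, 24)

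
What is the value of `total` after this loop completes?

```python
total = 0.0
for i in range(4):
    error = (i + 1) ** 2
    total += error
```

Sum of squared losses 1² + 2² + ... + 4²
`total` takes the values: 0.0 → 1.0 → 5.0 → 14.0 → 30.0

Answer: 30.0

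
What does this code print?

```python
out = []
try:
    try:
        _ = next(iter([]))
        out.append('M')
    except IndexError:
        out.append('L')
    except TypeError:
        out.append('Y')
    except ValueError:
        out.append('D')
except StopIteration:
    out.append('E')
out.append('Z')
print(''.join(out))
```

Execution trace: 'E' (outer except StopIteration) → 'Z' (after the try/except). Output: EZ

Answer: EZ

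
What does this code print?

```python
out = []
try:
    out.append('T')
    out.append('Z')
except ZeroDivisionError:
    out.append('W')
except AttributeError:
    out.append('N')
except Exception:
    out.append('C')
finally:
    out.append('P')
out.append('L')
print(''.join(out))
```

Execution trace: 'T' (try body) → 'Z' (try body, no exception) → 'P' (finally) → 'L' (after the try/except). Output: TZPL

Answer: TZPL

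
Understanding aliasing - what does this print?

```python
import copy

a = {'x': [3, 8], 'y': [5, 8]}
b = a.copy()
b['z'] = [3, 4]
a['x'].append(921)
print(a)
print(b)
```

Key concept: shallow copy of dict with mutable values.
Step by step:
`a = {'x': [3, 8], 'y': [5, 8]}` → a = {'x': [3, 8], 'y': [5, 8]}
`b = a.copy()` → b = {'x': [3, 8], 'y': [5, 8]}
`b['z'] = [3, 4]` → b = {'x': [3, 8], 'y': [5, 8], 'z': [3, 4]}
`a['x'].append(921)` → a = {'x': [3, 8, 921], 'y': [5, 8]}; b = {'x': [3, 8, 921], 'y': [5, 8], 'z': [3, 4]}
`print(a)` → prints {'x': [3, 8, 921], 'y': [5, 8]}
`print(b)` → prints {'x': [3, 8, 921], 'y': [5, 8], 'z': [3, 4]}

Answer:
{'x': [3, 8, 921], 'y': [5, 8]}
{'x': [3, 8, 921], 'y': [5, 8], 'z': [3, 4]}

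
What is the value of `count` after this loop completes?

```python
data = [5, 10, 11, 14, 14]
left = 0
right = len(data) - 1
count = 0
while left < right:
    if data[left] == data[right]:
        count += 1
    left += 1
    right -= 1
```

Count matching pairs from ends
`count` takes the values: 0

Answer: 0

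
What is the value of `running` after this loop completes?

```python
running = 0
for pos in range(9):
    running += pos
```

Sum of 0 to 8 = 36
`running` takes the values: 0 → 1 → 3 → 6 → 10 → 15 → 21 → 28 → 36

Answer: 36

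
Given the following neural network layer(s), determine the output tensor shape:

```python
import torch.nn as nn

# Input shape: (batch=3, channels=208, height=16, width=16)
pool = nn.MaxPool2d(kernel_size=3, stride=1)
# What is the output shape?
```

Input: (3, 208, 16, 16) -> Output: (3, 208, 14, 14)

Answer: (3, 208, 14, 14)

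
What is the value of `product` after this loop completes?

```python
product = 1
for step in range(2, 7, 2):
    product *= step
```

Product of even numbers 2 to 6
`product` takes the values: 1 → 2 → 8 → 48

Answer: 48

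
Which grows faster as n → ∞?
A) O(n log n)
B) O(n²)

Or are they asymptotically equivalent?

O(n log n) vs O(n²): Higher order terms dominate.

Answer: B) O(n²) grows faster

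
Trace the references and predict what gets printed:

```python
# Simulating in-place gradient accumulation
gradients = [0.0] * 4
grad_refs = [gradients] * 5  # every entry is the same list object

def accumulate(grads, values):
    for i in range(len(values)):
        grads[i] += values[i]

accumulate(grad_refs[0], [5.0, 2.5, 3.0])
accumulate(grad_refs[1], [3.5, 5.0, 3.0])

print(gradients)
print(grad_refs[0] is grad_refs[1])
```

Key concept: gradient accumulation aliasing.
Step by step:
`gradients = [0.0] * 4` → gradients = [0.0, 0.0, 0.0, 0.0]
`grad_refs = [gradients] * 5` → grad_refs = [[0.0, 0.0, 0.0, 0.0], [0.0, 0.0, 0.0, 0.0], [0.0, 0.0, 0.0, 0.0], [0.0, 0.0, 0.0, 0.0], [0.0, 0.0, 0.0, 0.0]]
`accumulate(grad_refs[0], [5.0, 2.5, 3.0])` → gradients = [5.0, 2.5, 3.0, 0.0]; grad_refs = [[5.0, 2.5, 3.0, 0.0], [5.0, 2.5, 3.0, 0.0], [5.0, 2.5, 3.0, 0.0], [5.0, 2.5, 3.0, 0.0], [5.0, 2.5, 3.0, 0.0]]
`accumulate(grad_refs[1], [3.5, 5.0, 3.0])` → gradients = [8.5, 7.5, 6.0, 0.0]; grad_refs = [[8.5, 7.5, 6.0, 0.0], [8.5, 7.5, 6.0, 0.0], [8.5, 7.5, 6.0, 0.0], [8.5, 7.5, 6.0, 0.0], [8.5, 7.5, 6.0, 0.0]]
`print(gradients)` → prints [8.5, 7.5, 6.0, 0.0]
`print(grad_refs[0] is grad_refs[1])` → prints True

Answer:
[8.5, 7.5, 6.0, 0.0]
True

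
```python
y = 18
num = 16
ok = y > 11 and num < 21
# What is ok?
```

Trace:
`y = 18` → y = 18
`num = 16` → num = 16
`ok = y > 11 and num < 21` → ok = True
So ok = True

Answer: True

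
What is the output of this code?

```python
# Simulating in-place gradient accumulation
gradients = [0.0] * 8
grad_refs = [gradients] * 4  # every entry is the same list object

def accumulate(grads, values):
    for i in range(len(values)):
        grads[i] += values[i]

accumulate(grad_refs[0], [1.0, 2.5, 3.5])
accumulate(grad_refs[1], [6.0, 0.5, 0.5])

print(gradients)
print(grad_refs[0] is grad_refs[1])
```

Key concept: gradient accumulation aliasing.
Step by step:
`gradients = [0.0] * 8` → gradients = [0.0, 0.0, 0.0, 0.0, 0.0, 0.0, 0.0, 0.0]
`grad_refs = [gradients] * 4` → grad_refs = [[0.0, 0.0, 0.0, 0.0, 0.0, 0.0, 0.0, 0.0], [0.0, 0.0, 0.0, 0.0, 0.0, 0.0, 0.0, 0.0], [0.0, 0.0, 0.0, 0.0, 0.0, 0.0, 0.0, 0.0], [0.0, 0.0, 0.0, 0.0, 0.0, 0.0, 0.0, 0.0]]
`accumulate(grad_refs[0], [1.0, 2.5, 3.5])` → gradients = [1.0, 2.5, 3.5, 0.0, 0.0, 0.0, 0.0, 0.0]; grad_refs = [[1.0, 2.5, 3.5, 0.0, 0.0, 0.0, 0.0, 0.0], [1.0, 2.5, 3.5, 0.0, 0.0, 0.0, 0.0, 0.0], [1.0, 2.5, 3.5, 0.0, 0.0, 0.0, 0.0, 0.0], [1.0, 2.5, 3.5, 0.0, 0.0, 0.0, 0.0, 0.0]]
`accumulate(grad_refs[1], [6.0, 0.5, 0.5])` → gradients = [7.0, 3.0, 4.0, 0.0, 0.0, 0.0, 0.0, 0.0]; grad_refs = [[7.0, 3.0, 4.0, 0.0, 0.0, 0.0, 0.0, 0.0], [7.0, 3.0, 4.0, 0.0, 0.0, 0.0, 0.0, 0.0], [7.0, 3.0, 4.0, 0.0, 0.0, 0.0, 0.0, 0.0], [7.0, 3.0, 4.0, 0.0, 0.0, 0.0, 0.0, 0.0]]
`print(gradients)` → prints [7.0, 3.0, 4.0, 0.0, 0.0, 0.0, 0.0, 0.0]
`print(grad_refs[0] is grad_refs[1])` → prints True

Answer:
[7.0, 3.0, 4.0, 0.0, 0.0, 0.0, 0.0, 0.0]
True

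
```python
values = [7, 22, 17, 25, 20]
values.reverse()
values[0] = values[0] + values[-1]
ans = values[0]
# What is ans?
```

Trace:
`values = [7, 22, 17, 25, 20]` → values = [7, 22, 17, 25, 20]
`values.reverse()` → values = [20, 25, 17, 22, 7]
`values[0] = values[0] + values[-1]` → values = [27, 25, 17, 22, 7]
`ans = values[0]` → ans = 27
So ans = 27

Answer: 27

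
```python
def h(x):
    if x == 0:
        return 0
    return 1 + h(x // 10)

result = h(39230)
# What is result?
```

Count of digits of 39230: 5

Answer: 5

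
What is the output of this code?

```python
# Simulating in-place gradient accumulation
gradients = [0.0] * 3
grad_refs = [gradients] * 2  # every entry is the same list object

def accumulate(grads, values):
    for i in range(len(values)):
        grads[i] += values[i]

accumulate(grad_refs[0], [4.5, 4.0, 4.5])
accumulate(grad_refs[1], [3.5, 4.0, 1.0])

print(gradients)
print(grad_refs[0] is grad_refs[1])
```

Key concept: gradient accumulation aliasing.
Step by step:
`gradients = [0.0] * 3` → gradients = [0.0, 0.0, 0.0]
`grad_refs = [gradients] * 2` → grad_refs = [[0.0, 0.0, 0.0], [0.0, 0.0, 0.0]]
`accumulate(grad_refs[0], [4.5, 4.0, 4.5])` → gradients = [4.5, 4.0, 4.5]; grad_refs = [[4.5, 4.0, 4.5], [4.5, 4.0, 4.5]]
`accumulate(grad_refs[1], [3.5, 4.0, 1.0])` → gradients = [8.0, 8.0, 5.5]; grad_refs = [[8.0, 8.0, 5.5], [8.0, 8.0, 5.5]]
`print(gradients)` → prints [8.0, 8.0, 5.5]
`print(grad_refs[0] is grad_refs[1])` → prints True

Answer:
[8.0, 8.0, 5.5]
True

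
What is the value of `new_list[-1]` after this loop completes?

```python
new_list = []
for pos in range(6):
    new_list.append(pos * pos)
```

Last element of squares 0 to 5
`new_list` takes the values: [] → [0] → [0, 1] → [0, 1, 4] → [0, 1, 4, 9] → [0, 1, 4, 9, 16] → [0, 1, 4, 9, 16, 25]
So `new_list[-1]` = 25

Answer: 25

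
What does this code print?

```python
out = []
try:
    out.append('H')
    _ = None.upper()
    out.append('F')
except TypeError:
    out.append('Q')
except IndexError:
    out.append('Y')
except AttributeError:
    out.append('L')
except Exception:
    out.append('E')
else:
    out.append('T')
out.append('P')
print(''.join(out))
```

Execution trace: 'H' (try body) → 'L' (except AttributeError) → 'P' (after the try/except). Output: HLP

Answer: HLP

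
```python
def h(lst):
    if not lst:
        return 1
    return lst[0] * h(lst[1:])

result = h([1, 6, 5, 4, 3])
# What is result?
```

Product over [1, 6, 5, 4, 3] = 1 * 6 * 5 * 4 * 3 = 360

Answer: 360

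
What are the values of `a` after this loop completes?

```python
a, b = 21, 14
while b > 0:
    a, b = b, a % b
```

GCD of 21 and 14
`a` takes the values: 21 → 14 → 7

Answer: 7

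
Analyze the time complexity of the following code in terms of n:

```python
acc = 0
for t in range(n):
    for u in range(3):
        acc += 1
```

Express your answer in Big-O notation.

Each loop level contributes: n × 1. Multiplying the contributions gives O(n).

Answer: O(n)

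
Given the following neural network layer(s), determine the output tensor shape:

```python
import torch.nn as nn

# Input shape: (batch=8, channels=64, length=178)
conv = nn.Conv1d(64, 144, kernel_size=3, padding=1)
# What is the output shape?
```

Input: (8, 64, 178) -> Output: (8, 144, 178)

Answer: (8, 144, 178)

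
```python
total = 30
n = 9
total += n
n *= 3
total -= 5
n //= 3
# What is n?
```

Trace:
`total = 30` → total = 30
`n = 9` → n = 9
`total += n` → total = 39
`n *= 3` → n = 27
`total -= 5` → total = 34
`n //= 3` → n = 9
So n = 9

Answer: 9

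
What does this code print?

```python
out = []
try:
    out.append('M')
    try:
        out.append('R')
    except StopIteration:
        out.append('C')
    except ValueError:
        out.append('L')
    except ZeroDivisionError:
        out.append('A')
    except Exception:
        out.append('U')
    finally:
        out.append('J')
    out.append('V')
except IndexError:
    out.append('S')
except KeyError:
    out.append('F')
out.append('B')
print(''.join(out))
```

Execution trace: 'M' (try body) → 'R' (inner try body, no exception) → 'J' (inner finally) → 'V' (try body, no exception) → 'B' (after the try/except). Output: MRJVB

Answer: MRJVB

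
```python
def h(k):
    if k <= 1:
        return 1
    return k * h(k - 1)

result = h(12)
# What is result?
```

h(12) = 12 * 11 * 10 * 9 * 8 * 7 * 6 * 5 * 4 * 3 * 2 * 1 = 479001600

Answer: 479001600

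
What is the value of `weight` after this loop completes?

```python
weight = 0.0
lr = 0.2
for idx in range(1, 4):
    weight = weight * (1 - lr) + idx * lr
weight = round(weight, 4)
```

Moving average with lr=0.2
`weight` takes the values: 0.0 → 0.2 → 0.56 → 1.048

Answer: 1.048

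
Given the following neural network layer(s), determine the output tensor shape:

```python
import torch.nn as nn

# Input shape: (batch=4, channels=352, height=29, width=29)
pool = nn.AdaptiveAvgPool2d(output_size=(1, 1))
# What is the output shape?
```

Input: (4, 352, 29, 29) -> Output: (4, 352, 1, 1)

Answer: (4, 352, 1, 1)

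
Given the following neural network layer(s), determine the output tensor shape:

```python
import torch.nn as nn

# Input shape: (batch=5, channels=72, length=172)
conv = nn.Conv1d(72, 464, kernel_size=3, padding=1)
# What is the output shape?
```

Input: (5, 72, 172) -> Output: (5, 464, 172)

Answer: (5, 464, 172)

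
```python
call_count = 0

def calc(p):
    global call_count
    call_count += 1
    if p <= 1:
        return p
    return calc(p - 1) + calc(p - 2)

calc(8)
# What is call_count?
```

Calls(p) = 1 + Calls(p-1) + Calls(p-2); Calls(0)=Calls(1)=1. For p=8 this gives 67.

Answer: 67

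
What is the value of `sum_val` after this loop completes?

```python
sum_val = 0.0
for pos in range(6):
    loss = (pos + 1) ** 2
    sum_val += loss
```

Sum of squared losses 1² + 2² + ... + 6²
`sum_val` takes the values: 0.0 → 1.0 → 5.0 → 14.0 → 30.0 → 55.0 → 91.0

Answer: 91.0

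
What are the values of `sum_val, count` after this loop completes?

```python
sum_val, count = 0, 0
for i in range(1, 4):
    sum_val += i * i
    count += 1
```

Sum of squares and count
`sum_val, count` takes the values: (0, 0) → (1, 0) → (1, 1) → (5, 1) → (5, 2) → (14, 2) → (14, 3)

Answer: 14, 3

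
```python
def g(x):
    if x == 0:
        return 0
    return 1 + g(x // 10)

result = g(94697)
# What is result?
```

Count of digits of 94697: 5

Answer: 5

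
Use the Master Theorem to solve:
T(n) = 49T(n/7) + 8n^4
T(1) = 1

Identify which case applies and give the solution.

a=49, b=7, f(n)=8n^4. log_7(49) = 2. Since c=4 > 2 and the regularity condition holds (49(n/7)^4 = (49/7^4)n^4 with 49/7^4 < 1), Case 3 applies: T(n) = Θ(f(n)) = O(n^4).

Answer: O(n^4) - Case 3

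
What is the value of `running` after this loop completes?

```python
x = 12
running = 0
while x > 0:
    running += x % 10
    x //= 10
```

Sum digits of 12
`running` takes the values: 0 → 2 → 3

Answer: 3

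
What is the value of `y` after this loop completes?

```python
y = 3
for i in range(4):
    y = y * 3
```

Multiply by 3, 4 times: 3 * 3^4 = 243
`y` takes the values: 3 → 9 → 27 → 81 → 243

Answer: 243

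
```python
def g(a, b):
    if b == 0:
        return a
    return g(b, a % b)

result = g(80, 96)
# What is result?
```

g(80, 96) -> g(96, 80) -> g(80, 16) -> g(16, 0) -> 16

Answer: 16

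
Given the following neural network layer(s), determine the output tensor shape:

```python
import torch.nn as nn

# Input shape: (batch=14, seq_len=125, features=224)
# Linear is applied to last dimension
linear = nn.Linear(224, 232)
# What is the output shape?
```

Input: (14, 125, 224) -> Output: (14, 125, 232)

Answer: (14, 125, 232)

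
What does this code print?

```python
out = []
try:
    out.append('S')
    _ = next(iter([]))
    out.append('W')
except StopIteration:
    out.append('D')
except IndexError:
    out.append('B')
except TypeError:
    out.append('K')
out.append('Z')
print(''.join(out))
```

Execution trace: 'S' (try body) → 'D' (except StopIteration) → 'Z' (after the try/except). Output: SDZ

Answer: SDZ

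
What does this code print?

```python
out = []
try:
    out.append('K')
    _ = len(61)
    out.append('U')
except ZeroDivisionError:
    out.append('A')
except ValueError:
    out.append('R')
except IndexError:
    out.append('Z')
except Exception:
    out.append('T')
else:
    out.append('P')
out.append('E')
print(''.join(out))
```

Execution trace: 'K' (try body) → 'T' (except Exception) → 'E' (after the try/except). Output: KTE

Answer: KTE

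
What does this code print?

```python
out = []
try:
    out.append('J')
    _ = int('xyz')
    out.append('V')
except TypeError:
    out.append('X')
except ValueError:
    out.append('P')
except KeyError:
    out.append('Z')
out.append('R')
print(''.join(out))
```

Execution trace: 'J' (try body) → 'P' (except ValueError) → 'R' (after the try/except). Output: JPR

Answer: JPR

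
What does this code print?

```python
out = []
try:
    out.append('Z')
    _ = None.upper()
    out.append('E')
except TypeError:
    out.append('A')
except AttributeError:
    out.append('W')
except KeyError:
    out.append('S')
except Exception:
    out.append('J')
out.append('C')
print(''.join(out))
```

Execution trace: 'Z' (try body) → 'W' (except AttributeError) → 'C' (after the try/except). Output: ZWC

Answer: ZWC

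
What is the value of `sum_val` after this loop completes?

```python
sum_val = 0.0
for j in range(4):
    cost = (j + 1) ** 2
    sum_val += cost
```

Sum of squared losses 1² + 2² + ... + 4²
`sum_val` takes the values: 0.0 → 1.0 → 5.0 → 14.0 → 30.0

Answer: 30.0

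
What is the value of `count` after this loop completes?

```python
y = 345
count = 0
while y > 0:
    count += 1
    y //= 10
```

Count digits by repeated division by 10
`count` takes the values: 0 → 1 → 2 → 3

Answer: 3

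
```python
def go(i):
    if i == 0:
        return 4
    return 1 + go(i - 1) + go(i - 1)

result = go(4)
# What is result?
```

go(i) = 1 + 2·go(i-1), go(0)=4. Closed form: (4+1)·2^4 - 1 = 79.

Answer: 79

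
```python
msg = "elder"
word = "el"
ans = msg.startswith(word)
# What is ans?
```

Trace:
`msg = "elder"` → msg = 'elder'
`word = "el"` → word = 'el'
`ans = msg.startswith(word)` → ans = True
So ans = True

Answer: True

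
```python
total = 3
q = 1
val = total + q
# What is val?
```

Trace:
`total = 3` → total = 3
`q = 1` → q = 1
`val = total + q` → val = 4
So val = 4

Answer: 4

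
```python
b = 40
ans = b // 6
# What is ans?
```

Trace:
`b = 40` → b = 40
`ans = b // 6` → ans = 6
So ans = 6

Answer: 6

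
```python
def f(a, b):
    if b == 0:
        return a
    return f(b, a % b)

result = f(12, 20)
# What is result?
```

f(12, 20) -> f(20, 12) -> f(12, 8) -> f(8, 4) -> f(4, 0) -> 4

Answer: 4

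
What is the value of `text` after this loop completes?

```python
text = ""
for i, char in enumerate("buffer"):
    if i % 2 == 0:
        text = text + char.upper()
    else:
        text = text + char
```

Uppercase even positions in 'buffer'
`text` takes the values: "" → "B" → "Bu" → "BuF" → "BuFf" → "BuFfE" → "BuFfEr"

Answer: "BuFfEr"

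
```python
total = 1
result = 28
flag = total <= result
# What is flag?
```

Trace:
`total = 1` → total = 1
`result = 28` → result = 28
`flag = total <= result` → flag = True
So flag = True

Answer: True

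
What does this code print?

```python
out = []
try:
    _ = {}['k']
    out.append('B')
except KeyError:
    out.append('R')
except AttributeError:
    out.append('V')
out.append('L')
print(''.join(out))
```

Execution trace: 'R' (except KeyError) → 'L' (after the try/except). Output: RL

Answer: RL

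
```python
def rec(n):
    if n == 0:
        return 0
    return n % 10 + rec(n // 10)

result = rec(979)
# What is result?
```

Sum of digits of 979: 9 + 7 + 9 = 25

Answer: 25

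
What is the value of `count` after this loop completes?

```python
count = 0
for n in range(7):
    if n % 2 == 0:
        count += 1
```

Count numbers divisible by 2 in range(7)
`count` takes the values: 0 → 1 → 2 → 3 → 4

Answer: 4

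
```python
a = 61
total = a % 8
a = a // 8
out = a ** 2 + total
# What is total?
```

Trace:
`a = 61` → a = 61
`total = a % 8` → total = 5
`a = a // 8` → a = 7
`out = a ** 2 + total` → out = 54
So total = 5

Answer: 5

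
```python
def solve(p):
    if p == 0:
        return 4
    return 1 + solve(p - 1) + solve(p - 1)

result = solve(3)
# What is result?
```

solve(p) = 1 + 2·solve(p-1), solve(0)=4. Closed form: (4+1)·2^3 - 1 = 39.

Answer: 39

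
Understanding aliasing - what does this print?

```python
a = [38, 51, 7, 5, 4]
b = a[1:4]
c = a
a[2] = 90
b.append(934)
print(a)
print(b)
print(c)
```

Key concept: slice vs alias.
Step by step:
`a = [38, 51, 7, 5, 4]` → a = [38, 51, 7, 5, 4]
`b = a[1:4]` → b = [51, 7, 5]
`c = a` → c = [38, 51, 7, 5, 4] (same object as a)
`a[2] = 90` → a = [38, 51, 90, 5, 4] (same object as c); c = [38, 51, 90, 5, 4] (same object as a)
`b.append(934)` → b = [51, 7, 5, 934]
`print(a)` → prints [38, 51, 90, 5, 4]
`print(b)` → prints [51, 7, 5, 934]
`print(c)` → prints [38, 51, 90, 5, 4]

Answer:
[38, 51, 90, 5, 4]
[51, 7, 5, 934]
[38, 51, 90, 5, 4]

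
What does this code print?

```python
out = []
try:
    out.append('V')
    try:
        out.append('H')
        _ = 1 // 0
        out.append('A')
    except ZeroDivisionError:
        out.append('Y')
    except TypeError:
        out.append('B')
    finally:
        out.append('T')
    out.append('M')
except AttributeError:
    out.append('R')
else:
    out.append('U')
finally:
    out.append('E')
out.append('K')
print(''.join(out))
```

Execution trace: 'V' (try body) → 'H' (inner try body) → 'Y' (inner except ZeroDivisionError) → 'T' (inner finally) → 'M' (try body, no exception) → 'U' (else) → 'E' (finally) → 'K' (after the try/except). Output: VHYTMUEK

Answer: VHYTMUEK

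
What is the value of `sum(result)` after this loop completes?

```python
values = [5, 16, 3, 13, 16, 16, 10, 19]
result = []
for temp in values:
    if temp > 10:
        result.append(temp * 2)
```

Sum of doubled values > 10
`result` takes the values: [] → [32] → [32, 26] → [32, 26, 32] → [32, 26, 32, 32] → [32, 26, 32, 32, 38]
So `sum(result)` = 160

Answer: 160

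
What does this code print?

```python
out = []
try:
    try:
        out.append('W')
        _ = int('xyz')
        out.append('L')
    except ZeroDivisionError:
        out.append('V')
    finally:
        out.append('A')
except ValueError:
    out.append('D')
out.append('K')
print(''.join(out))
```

Execution trace: 'W' (try body) → 'A' (finally) → 'D' (outer except ValueError) → 'K' (after the try/except). Output: WADK

Answer: WADK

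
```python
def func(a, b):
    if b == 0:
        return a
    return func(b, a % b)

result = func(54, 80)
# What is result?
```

func(54, 80) -> func(80, 54) -> func(54, 26) -> func(26, 2) -> func(2, 0) -> 2

Answer: 2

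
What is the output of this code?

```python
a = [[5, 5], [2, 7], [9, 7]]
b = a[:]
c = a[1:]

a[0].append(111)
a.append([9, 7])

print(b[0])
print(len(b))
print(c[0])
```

Key concept: slice with nested mutation.
Step by step:
`a = [[5, 5], [2, 7], [9, 7]]` → a = [[5, 5], [2, 7], [9, 7]]
`b = a[:]` → b = [[5, 5], [2, 7], [9, 7]]
`c = a[1:]` → c = [[2, 7], [9, 7]]
`a[0].append(111)` → a = [[5, 5, 111], [2, 7], [9, 7]]; b = [[5, 5, 111], [2, 7], [9, 7]]
`a.append([9, 7])` → a = [[5, 5, 111], [2, 7], [9, 7], [9, 7]]
`print(b[0])` → prints [5, 5, 111]
`print(len(b))` → prints 3
`print(c[0])` → prints [2, 7]

Answer:
[5, 5, 111]
3
[2, 7]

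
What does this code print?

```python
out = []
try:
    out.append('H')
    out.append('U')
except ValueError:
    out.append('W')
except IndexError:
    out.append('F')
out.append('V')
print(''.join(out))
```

Execution trace: 'H' (try body) → 'U' (try body, no exception) → 'V' (after the try/except). Output: HUV

Answer: HUV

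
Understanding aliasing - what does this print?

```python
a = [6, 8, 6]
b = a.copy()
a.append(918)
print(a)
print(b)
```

Key concept: list.copy() creates independent copy.
Step by step:
`a = [6, 8, 6]` → a = [6, 8, 6]
`b = a.copy()` → b = [6, 8, 6]
`a.append(918)` → a = [6, 8, 6, 918]
`print(a)` → prints [6, 8, 6, 918]
`print(b)` → prints [6, 8, 6]

Answer:
[6, 8, 6, 918]
[6, 8, 6]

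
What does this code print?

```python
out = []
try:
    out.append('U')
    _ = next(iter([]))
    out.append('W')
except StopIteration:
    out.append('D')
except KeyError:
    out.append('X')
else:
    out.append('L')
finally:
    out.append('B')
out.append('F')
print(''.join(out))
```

Execution trace: 'U' (try body) → 'D' (except StopIteration) → 'B' (finally) → 'F' (after the try/except). Output: UDBF

Answer: UDBF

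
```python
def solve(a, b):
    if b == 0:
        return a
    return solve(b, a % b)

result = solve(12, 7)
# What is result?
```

solve(12, 7) -> solve(7, 5) -> solve(5, 2) -> solve(2, 1) -> solve(1, 0) -> 1

Answer: 1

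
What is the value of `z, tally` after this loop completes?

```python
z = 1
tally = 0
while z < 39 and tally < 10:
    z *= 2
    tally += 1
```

Double until >= 39 or 10 iterations
`z, tally` takes the values: (1, 0) → (2, 0) → (2, 1) → (4, 1) → (4, 2) → (8, 2) → (8, 3) → (16, 3) → (16, 4) → (32, 4) → (32, 5) → (64, 5) → (64, 6)

Answer: 64, 6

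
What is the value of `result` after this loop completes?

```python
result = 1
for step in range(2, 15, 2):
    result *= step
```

Product of even numbers 2 to 14
`result` takes the values: 1 → 2 → 8 → 48 → 384 → 3840 → 46080 → 645120

Answer: 645120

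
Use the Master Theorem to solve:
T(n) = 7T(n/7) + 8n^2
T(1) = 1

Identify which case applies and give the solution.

a=7, b=7, f(n)=8n^2. log_7(7) = 1. Since c=2 > 1 and the regularity condition holds (7(n/7)^2 = (7/7^2)n^2 with 7/7^2 < 1), Case 3 applies: T(n) = Θ(f(n)) = O(n^2).

Answer: O(n^2) - Case 3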